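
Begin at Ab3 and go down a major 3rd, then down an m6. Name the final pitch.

Ab2

Ab3 down a major third → Fb3 (4 semitones).
Fb3 down a minor sixth → Ab2 (8 semitones).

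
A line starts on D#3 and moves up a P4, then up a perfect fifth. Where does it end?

Up a perfect fourth from D#3: G#3 (5 semitones up).
Up a perfect fifth from G#3: D#4 (7 semitones up).

D#4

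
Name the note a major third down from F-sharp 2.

D 2

Counting three letter names down from F lands on D.
Moving 4 semitones down from F#2 (the size of a major third) reaches D2.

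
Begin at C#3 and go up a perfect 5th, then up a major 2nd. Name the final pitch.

C#3 up a perfect fifth → G#3 (7 semitones).
A major second up from G#3 is A#3.

A#3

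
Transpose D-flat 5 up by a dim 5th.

A-double-flat 5

Counting five letter names up from D lands on A.
Moving 6 semitones up from Db5 (the size of a diminished fifth) reaches Abb5.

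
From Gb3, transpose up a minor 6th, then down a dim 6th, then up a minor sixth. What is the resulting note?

Gb3 up a minor sixth → Ebb4 (8 semitones).
Ebb4 down a diminished sixth → G3 (7 semitones).
A minor sixth up from G3 is Eb4.

Eb4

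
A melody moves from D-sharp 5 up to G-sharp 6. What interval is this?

perfect 11th

D to G spans four letter names (D-E-F-G), plus an octave: an eleventh.
Counting semitones, D#5→G#6 is 17, which is the perfect eleventh.
(Equivalently, a compound perfect fourth: a perfect fourth plus an octave.)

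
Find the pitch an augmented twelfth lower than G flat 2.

The twelfth's letter: G down five letter names plus an octave → C.
An augmented twelfth spans 20 semitones, so from Gb2 the target pitch is Cbb1.

C double-flat 1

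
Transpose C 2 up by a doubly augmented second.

The second takes the letter from C up to D.
Moving 4 semitones up from C2 (the size of a doubly augmented second) reaches D##2.

D double-sharp 2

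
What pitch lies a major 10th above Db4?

Three letters up from D (plus an octave) reaches F.
A major tenth spans 16 semitones, so from Db4 the target pitch is F5.

F5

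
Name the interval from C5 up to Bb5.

minor seventh

C to B spans seven letter names (C-D-E-F-G-A-B), so the interval is some kind of seventh.
A major seventh would be 11 semitones, but C5 to Bb5 is 10 — one semitone narrower, making it a minor seventh.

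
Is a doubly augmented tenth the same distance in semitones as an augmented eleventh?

Yes

A doubly augmented tenth spans 18 semitones, and an augmented eleventh also spans 18 semitones — they're enharmonic.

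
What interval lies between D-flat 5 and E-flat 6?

M9

D to E spans two letter names (D-E), plus an octave, so the interval is some kind of ninth.
Db5 to Eb6 is 14 semitones, matching the major ninth exactly, so the quality is major.
(Equivalently, a compound major second: a major second plus an octave.)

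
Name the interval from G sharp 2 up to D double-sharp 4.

augmented twelfth

G to D spans five letter names (G-A-B-C-D), plus an octave, so the interval is some kind of twelfth.
The perfect twelfth is 19 semitones; here we have 20, one semitone wider: augmented.
(Equivalently, a compound augmented fifth: an augmented fifth plus an octave.)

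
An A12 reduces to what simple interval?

Each octave removed subtracts seven from the number: 12 − 7 = 5.
So an augmented twelfth is an octave plus an augmented fifth. The quality is unchanged.

augmented 5th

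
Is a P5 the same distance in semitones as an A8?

No

A perfect fifth spans 7 semitones; an augmented octave spans 13 semitones. They differ by 6.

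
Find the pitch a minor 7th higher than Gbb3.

Fbb4

Seven letter names up from G: F.
A minor seventh is 10 semitones; 10 semitones up from Gbb3 gives Fbb4.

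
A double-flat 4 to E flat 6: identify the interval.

A to E spans five letter names (A-B-C-D-E), plus an octave: a twelfth.
The perfect twelfth is 19 semitones; here we have 20, one semitone wider: augmented.
(Equivalently, a compound augmented fifth: an augmented fifth plus an octave.)

augmented twelfth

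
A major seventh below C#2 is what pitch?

The seventh takes the letter from C down to D.
A major seventh spans 11 semitones, so from C#2 the target pitch is D1.

D1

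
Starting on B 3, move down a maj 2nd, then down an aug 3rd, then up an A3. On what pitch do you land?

A major second down from B3 is A3.
An augmented third down from A3 is Fb3.
Fb3 up an augmented third → A3 (5 semitones).

A 3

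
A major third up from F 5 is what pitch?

Three letter names up from F: A.
A major third spans 4 semitones, so from F5 the target pitch is A5.

A 5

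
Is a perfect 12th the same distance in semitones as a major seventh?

19 semitones (perfect twelfth) vs 11 semitones (major seventh): not equal.

No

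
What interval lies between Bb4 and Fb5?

B to F spans five letter names (B-C-D-E-F), so the interval is some kind of fifth.
A perfect fifth would be 7 semitones; Bb4 to Fb5 is 6, one semitone narrower, so the interval is diminished.

d5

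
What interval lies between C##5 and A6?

d13

C to A spans six letter names (C-D-E-F-G-A), plus an octave — that makes it a thirteenth of some quality.
The major thirteenth is 21 semitones; here we have 19, two semitones narrower: diminished.
(Equivalently, a compound diminished sixth: a diminished sixth plus an octave.)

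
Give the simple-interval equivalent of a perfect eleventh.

P4

Each octave removed subtracts seven from the number: 11 − 7 = 4.
That makes a perfect eleventh a compound perfect fourth — an octave plus a perfect fourth.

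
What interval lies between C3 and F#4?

A11

C to F spans four letter names (C-D-E-F), plus an octave, so the interval is some kind of eleventh.
A perfect eleventh would be 17 semitones; C3 to F#4 is 18, one semitone wider, so the interval is augmented.
(Equivalently, a compound augmented fourth: an augmented fourth plus an octave.)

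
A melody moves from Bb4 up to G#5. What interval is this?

A6

B to G spans six letter names (B-C-D-E-F-G): a sixth.
The major sixth is 9 semitones; here we have 10, one semitone wider: augmented.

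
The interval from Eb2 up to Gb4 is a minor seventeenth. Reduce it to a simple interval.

Take out 2 octaves (14 from the number): 17 − 14 = 3.
So a minor seventeenth is 2 octaves plus a minor third. The quality is unchanged.

minor third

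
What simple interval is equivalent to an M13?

Each octave removed subtracts seven from the number: 13 − 7 = 6.
That makes a major thirteenth a compound major sixth — an octave plus a major sixth.

major sixth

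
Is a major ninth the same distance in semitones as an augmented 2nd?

14 semitones (major ninth) vs 3 semitones (augmented second): not equal.

No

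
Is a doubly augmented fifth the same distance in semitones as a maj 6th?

Yes

A doubly augmented fifth spans 9 semitones, and a major sixth also spans 9 semitones — they're enharmonic.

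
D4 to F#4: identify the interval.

D to F spans three letter names (D-E-F), so the interval is some kind of third.
D4 to F#4 is 4 semitones, matching the major third exactly, so the quality is major.

major third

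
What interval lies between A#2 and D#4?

A to D spans four letter names (A-B-C-D), plus an octave: an eleventh.
Counting semitones, A#2→D#4 is 17, which is the perfect eleventh.
(Equivalently, a compound perfect fourth: a perfect fourth plus an octave.)

P11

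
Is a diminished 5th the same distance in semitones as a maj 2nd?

No

6 semitones (diminished fifth) vs 2 semitones (major second): not equal.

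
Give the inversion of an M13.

minor 3rd

First reduce the compound major thirteenth to its simple form, a major sixth.
Inverted interval numbers add to nine, so a sixth pairs with a third (6 + 3 = 9).
Quality inverts too: major becomes minor. That makes the inversion a minor third.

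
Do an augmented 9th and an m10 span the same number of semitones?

Yes

An augmented ninth = 15 semitones = a minor tenth; enharmonically equal.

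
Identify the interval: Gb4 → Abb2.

M14

Descending from Gb4 to Abb2 is the same interval as ascending Abb2 to Gb4.
A to G spans seven letter names (A-B-C-D-E-F-G), plus an octave — that makes it a fourteenth of some quality.
Abb2 to Gb4 is 23 semitones, matching the major fourteenth exactly, so the quality is major.
(Equivalently, a compound major seventh: a major seventh plus an octave.)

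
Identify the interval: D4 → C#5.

major seventh

D to C spans seven letter names (D-E-F-G-A-B-C) — that makes it a seventh of some quality.
D4 to C#5 is 11 semitones, matching the major seventh exactly, so the quality is major.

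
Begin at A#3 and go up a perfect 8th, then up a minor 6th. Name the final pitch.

Up a perfect octave from A#3: A#4 (12 semitones up).
A minor sixth up from A#4 is F#5.

F#5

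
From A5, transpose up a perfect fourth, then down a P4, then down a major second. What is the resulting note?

G5

A perfect fourth up from A5 is D6.
D6 down a perfect fourth → A5 (5 semitones).
Down a major second from A5: G5 (2 semitones down).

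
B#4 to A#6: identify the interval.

m14

B to A spans seven letter names (B-C-D-E-F-G-A), plus an octave — that makes it a fourteenth of some quality.
A major fourteenth would be 23 semitones, but B#4 to A#6 is 22 — one semitone narrower, making it a minor fourteenth.
(Equivalently, a compound minor seventh: a minor seventh plus an octave.)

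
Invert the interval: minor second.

M7

The rule of nine gives the new number: 9 − 2 = 7, so a second becomes a seventh.
Quality inverts too: minor becomes major. That makes the inversion a major seventh.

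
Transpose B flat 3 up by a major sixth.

The sixth takes the letter from B up to G.
A major sixth is 9 semitones; 9 semitones up from Bb3 gives G4.

G 4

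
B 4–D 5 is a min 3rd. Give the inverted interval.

The rule of nine gives the new number: 9 − 3 = 6, so a third becomes a sixth.
And minor becomes major under inversion, so we get a major sixth.

M6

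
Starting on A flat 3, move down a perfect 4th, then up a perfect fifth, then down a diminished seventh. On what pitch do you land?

C sharp 3

A perfect fourth down from Ab3 is Eb3.
Up a perfect fifth from Eb3: Bb3 (7 semitones up).
A diminished seventh down from Bb3 is C#3.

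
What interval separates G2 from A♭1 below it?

Descending from G2 to Ab1 is the same interval as ascending Ab1 to G2.
A to G spans seven letter names (A-B-C-D-E-F-G) — that makes it a seventh of some quality.
Counting semitones, Ab1→G2 is 11, which is the major seventh.

major seventh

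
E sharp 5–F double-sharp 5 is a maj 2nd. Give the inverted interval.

minor seventh

Interval numbers invert to sum to nine: 2 + 7 = 9, so a second inverts to a seventh.
Quality inverts too: major becomes minor. That makes the inversion a minor seventh.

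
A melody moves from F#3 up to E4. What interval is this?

F to E spans seven letter names (F-G-A-B-C-D-E): a seventh.
A major seventh would be 11 semitones, but F#3 to E4 is 10 — one semitone narrower, making it a minor seventh.

m7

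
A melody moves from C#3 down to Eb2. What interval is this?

augmented sixth

Descending from C#3 to Eb2 is the same interval as ascending Eb2 to C#3.
E to C spans six letter names (E-F-G-A-B-C): a sixth.
Eb2 to C#3 spans 10 semitones — one semitone wider than the major sixth (9) — giving an augmented sixth.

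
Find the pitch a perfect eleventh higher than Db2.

Counting four letter names plus an octave up from D lands on G.
A perfect eleventh spans 17 semitones, so from Db2 the target pitch is Gb3.

Gb3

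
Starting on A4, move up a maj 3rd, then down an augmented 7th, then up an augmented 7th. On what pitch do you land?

Up a major third from A4: C#5 (4 semitones up).
Down an augmented seventh from C#5: Db4 (12 semitones down).
Up an augmented seventh from Db4: C#5 (12 semitones up).

C#5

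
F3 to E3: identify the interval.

Descending from F3 to E3 is the same interval as ascending E3 to F3.
E to F spans two letter names (E-F), so the interval is some kind of second.
E3 to F3 is 1 semitone, a half step short of the major second (2), so this is minor.

m2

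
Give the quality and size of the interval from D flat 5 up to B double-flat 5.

D to B spans six letter names (D-E-F-G-A-B): a sixth.
At 8 semitones, Db5→Bbb5 falls one short of a major sixth: minor.

minor sixth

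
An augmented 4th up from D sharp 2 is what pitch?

G double-sharp 2

Counting four letter names up from D lands on G.
An augmented fourth spans 6 semitones, so from D#2 the target pitch is G##2.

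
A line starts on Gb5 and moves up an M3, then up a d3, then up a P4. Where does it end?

Gbb6

A major third up from Gb5 is Bb5.
Up a diminished third from Bb5: Dbb6 (2 semitones up).
Up a perfect fourth from Dbb6: Gbb6 (5 semitones up).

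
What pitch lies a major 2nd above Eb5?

F5

Two letter names up from E: F.
A major second is 2 semitones; 2 semitones up from Eb5 gives F5.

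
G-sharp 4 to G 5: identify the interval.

G to G is the same letter name, plus an octave — that makes it an octave of some quality.
G#4 to G5 spans 11 semitones — one semitone narrower than the perfect octave (12) — giving a diminished octave.

diminished octave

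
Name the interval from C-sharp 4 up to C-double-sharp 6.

A15

C to C is the same letter name, plus 2 octaves: a fifteenth.
The perfect fifteenth is 24 semitones; here we have 25, one semitone wider: augmented.
(Equivalently, a compound augmented octave: an augmented octave plus an octave.)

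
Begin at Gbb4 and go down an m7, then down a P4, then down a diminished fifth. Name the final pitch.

Ab2

Gbb4 down a minor seventh → Abb3 (10 semitones).
A perfect fourth down from Abb3 is Ebb3.
Ebb3 down a diminished fifth → Ab2 (6 semitones).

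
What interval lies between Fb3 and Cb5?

perfect twelfth

F to C spans five letter names (F-G-A-B-C), plus an octave: a twelfth.
Counting semitones, Fb3→Cb5 is 19, which is the perfect twelfth.
(Equivalently, a compound perfect fifth: a perfect fifth plus an octave.)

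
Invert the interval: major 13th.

First reduce the compound major thirteenth to its simple form, a major sixth.
Interval numbers invert to sum to nine: 6 + 3 = 9, so a sixth inverts to a third.
Quality inverts too: major becomes minor. That makes the inversion a minor third.

m3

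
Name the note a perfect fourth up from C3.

F3

The fourth takes the letter from C up to F.
A perfect fourth is 5 semitones; 5 semitones up from C3 gives F3.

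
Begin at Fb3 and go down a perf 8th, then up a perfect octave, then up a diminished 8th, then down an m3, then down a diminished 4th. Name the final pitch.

Ab3

Fb3 down a perfect octave → Fb2 (12 semitones).
A perfect octave up from Fb2 is Fb3.
Fb3 up a diminished octave → Fbb4 (11 semitones).
Down a minor third from Fbb4: Dbb4 (3 semitones down).
Down a diminished fourth from Dbb4: Ab3 (4 semitones down).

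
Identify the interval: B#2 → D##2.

m6

Descending from B#2 to D##2 is the same interval as ascending D##2 to B#2.
D to B spans six letter names (D-E-F-G-A-B): a sixth.
D##2 to B#2 is 8 semitones, a half step short of the major sixth (9), so this is minor.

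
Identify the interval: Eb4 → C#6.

augmented thirteenth

E to C spans six letter names (E-F-G-A-B-C), plus an octave, so the interval is some kind of thirteenth.
Eb4 to C#6 spans 22 semitones — one semitone wider than the major thirteenth (21) — giving an augmented thirteenth.
(Equivalently, a compound augmented sixth: an augmented sixth plus an octave.)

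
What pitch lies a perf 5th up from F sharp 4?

Five letter names up from F: C.
A perfect fifth is 7 semitones; 7 semitones up from F#4 gives C#5.

C sharp 5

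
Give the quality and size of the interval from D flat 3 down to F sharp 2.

Descending from Db3 to F#2 is the same interval as ascending F#2 to Db3.
F to D spans six letter names (F-G-A-B-C-D), so the interval is some kind of sixth.
The major sixth is 9 semitones; here we have 7, two semitones narrower: diminished.

diminished sixth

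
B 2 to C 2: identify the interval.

major 7th

Descending from B2 to C2 is the same interval as ascending C2 to B2.
C to B spans seven letter names (C-D-E-F-G-A-B): a seventh.
C2 to B2 is 11 semitones, matching the major seventh exactly, so the quality is major.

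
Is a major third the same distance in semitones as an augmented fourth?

No

A major third is 4 semitones but an augmented fourth is 6 semitones — different sizes.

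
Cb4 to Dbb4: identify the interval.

minor second

C to D spans two letter names (C-D) — that makes it a second of some quality.
Cb4 to Dbb4 is 1 semitone, a half step short of the major second (2), so this is minor.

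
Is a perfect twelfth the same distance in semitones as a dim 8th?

A perfect twelfth spans 19 semitones; a diminished octave spans 11 semitones. They differ by 8.

No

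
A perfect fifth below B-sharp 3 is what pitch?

Counting five letter names down from B lands on E.
A perfect fifth is 7 semitones; 7 semitones down from B#3 gives E#3.

E-sharp 3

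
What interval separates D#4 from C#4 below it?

Descending from D#4 to C#4 is the same interval as ascending C#4 to D#4.
C to D spans two letter names (C-D) — that makes it a second of some quality.
C#4 to D#4 is 2 semitones, matching the major second exactly, so the quality is major.

major second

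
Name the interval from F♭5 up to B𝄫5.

P4

F to B spans four letter names (F-G-A-B), so the interval is some kind of fourth.
Counting semitones, Fb5→Bbb5 is 5, which is the perfect fourth.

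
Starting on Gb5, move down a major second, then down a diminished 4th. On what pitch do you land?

C5

A major second down from Gb5 is Fb5.
Down a diminished fourth from Fb5: C5 (4 semitones down).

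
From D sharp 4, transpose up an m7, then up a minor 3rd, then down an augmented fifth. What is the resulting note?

A flat 4

D#4 up a minor seventh → C#5 (10 semitones).
A minor third up from C#5 is E5.
Down an augmented fifth from E5: Ab4 (8 semitones down).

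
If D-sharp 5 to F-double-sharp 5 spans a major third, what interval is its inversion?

The rule of nine gives the new number: 9 − 3 = 6, so a third becomes a sixth.
The quality also flips — major becomes minor — giving a minor sixth.

minor sixth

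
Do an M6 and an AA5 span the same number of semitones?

Yes

Both span 9 semitones: a major sixth and a doubly augmented fifth are the same chromatic distance.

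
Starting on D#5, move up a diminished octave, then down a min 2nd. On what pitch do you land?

A diminished octave up from D#5 is D6.
Down a minor second from D6: C#6 (1 semitone down).

C#6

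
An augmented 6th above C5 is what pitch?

The sixth takes the letter from C up to A.
An augmented sixth spans 10 semitones, so from C5 the target pitch is A#5.

A#5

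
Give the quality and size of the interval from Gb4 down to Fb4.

M2

Descending from Gb4 to Fb4 is the same interval as ascending Fb4 to Gb4.
F to G spans two letter names (F-G), so the interval is some kind of second.
Counting semitones, Fb4→Gb4 is 2, which is the major second.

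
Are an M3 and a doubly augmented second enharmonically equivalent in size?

Yes

A major third = 4 semitones = a doubly augmented second; enharmonically equal.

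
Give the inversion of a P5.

Interval numbers invert to sum to nine: 5 + 4 = 9, so a fifth inverts to a fourth.
And perfect stays perfect under inversion, so we get a perfect fourth.

P4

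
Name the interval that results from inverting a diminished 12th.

First reduce the compound diminished twelfth to its simple form, a diminished fifth.
The rule of nine gives the new number: 9 − 5 = 4, so a fifth becomes a fourth.
And diminished becomes augmented under inversion, so we get an augmented fourth.

augmented fourth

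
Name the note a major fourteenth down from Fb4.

Gbb2

Seven letters down from F (plus an octave) reaches G.
Moving 23 semitones down from Fb4 (the size of a major fourteenth) reaches Gbb2.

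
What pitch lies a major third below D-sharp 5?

Three letter names down from D: B.
Moving 4 semitones down from D#5 (the size of a major third) reaches B4.

B 4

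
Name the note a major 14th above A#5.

The fourteenth's letter: A up seven letter names plus an octave → G.
A major fourteenth spans 23 semitones, so from A#5 the target pitch is G##7.

G##7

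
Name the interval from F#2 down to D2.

Descending from F#2 to D2 is the same interval as ascending D2 to F#2.
D to F spans three letter names (D-E-F), so the interval is some kind of third.
D2 to F#2 is 4 semitones, matching the major third exactly, so the quality is major.

major third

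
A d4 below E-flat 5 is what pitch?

Four letter names down from E: B.
Moving 4 semitones down from Eb5 (the size of a diminished fourth) reaches B4.

B 4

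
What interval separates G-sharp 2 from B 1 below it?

major 6th

Descending from G#2 to B1 is the same interval as ascending B1 to G#2.
B to G spans six letter names (B-C-D-E-F-G), so the interval is some kind of sixth.
The major sixth spans 9 semitones, and B1 to G#2 is exactly 9 semitones — so this is a major sixth.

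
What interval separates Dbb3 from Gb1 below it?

diminished 12th

Descending from Dbb3 to Gb1 is the same interval as ascending Gb1 to Dbb3.
G to D spans five letter names (G-A-B-C-D), plus an octave: a twelfth.
A perfect twelfth would be 19 semitones; Gb1 to Dbb3 is 18, one semitone narrower, so the interval is diminished.
(Equivalently, a compound diminished fifth: a diminished fifth plus an octave.)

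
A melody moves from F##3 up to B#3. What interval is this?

F to B spans four letter names (F-G-A-B), so the interval is some kind of fourth.
The perfect fourth spans 5 semitones, and F##3 to B#3 is exactly 5 semitones — so this is a perfect fourth.

perfect 4th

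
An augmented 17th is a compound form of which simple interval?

Subtracting seven from the interval number removes an octave: 17 − 14 = 3.
That makes an augmented seventeenth a compound augmented third — 2 octaves plus an augmented third.

augmented 3rd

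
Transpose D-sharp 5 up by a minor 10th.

F-sharp 6

The tenth's letter: D up three letter names plus an octave → F.
Moving 15 semitones up from D#5 (the size of a minor tenth) reaches F#6.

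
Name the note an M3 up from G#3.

B#3

Counting three letter names up from G lands on B.
A major third spans 4 semitones, so from G#3 the target pitch is B#3.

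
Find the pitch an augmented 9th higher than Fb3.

Counting two letter names plus an octave up from F lands on G.
Moving 15 semitones up from Fb3 (the size of an augmented ninth) reaches G4.

G4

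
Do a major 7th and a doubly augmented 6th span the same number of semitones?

A major seventh = 11 semitones = a doubly augmented sixth; enharmonically equal.

Yes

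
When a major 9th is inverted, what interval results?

First reduce the compound major ninth to its simple form, a major second.
Interval numbers invert to sum to nine: 2 + 7 = 9, so a second inverts to a seventh.
And major becomes minor under inversion, so we get a minor seventh.

minor 7th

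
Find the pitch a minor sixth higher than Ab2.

Six letter names up from A: F.
A minor sixth spans 8 semitones, so from Ab2 the target pitch is Fb3.

Fb3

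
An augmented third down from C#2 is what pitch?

Ab1

Three letter names down from C: A.
Moving 5 semitones down from C#2 (the size of an augmented third) reaches Ab1.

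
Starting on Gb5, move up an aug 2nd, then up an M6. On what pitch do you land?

F#6

Up an augmented second from Gb5: A5 (3 semitones up).
A major sixth up from A5 is F#6.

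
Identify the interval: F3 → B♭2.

perfect fifth

Descending from F3 to Bb2 is the same interval as ascending Bb2 to F3.
B to F spans five letter names (B-C-D-E-F): a fifth.
Counting semitones, Bb2→F3 is 7, which is the perfect fifth.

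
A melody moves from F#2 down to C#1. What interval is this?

Descending from F#2 to C#1 is the same interval as ascending C#1 to F#2.
C to F spans four letter names (C-D-E-F), plus an octave, so the interval is some kind of eleventh.
Counting semitones, C#1→F#2 is 17, which is the perfect eleventh.
(Equivalently, a compound perfect fourth: a perfect fourth plus an octave.)

perfect 11th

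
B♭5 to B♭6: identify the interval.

perfect octave

B to B is the same letter name, plus an octave: an octave.
Counting semitones, Bb5→Bb6 is 12, which is the perfect octave.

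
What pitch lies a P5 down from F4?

Bb3

Counting five letter names down from F lands on B.
A perfect fifth is 7 semitones; 7 semitones down from F4 gives Bb3.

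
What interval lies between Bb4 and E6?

augmented 11th

B to E spans four letter names (B-C-D-E), plus an octave, so the interval is some kind of eleventh.
A perfect eleventh would be 17 semitones; Bb4 to E6 is 18, one semitone wider, so the interval is augmented.
(Equivalently, a compound augmented fourth: an augmented fourth plus an octave.)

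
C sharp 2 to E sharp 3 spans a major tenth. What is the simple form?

major third

Each octave removed subtracts seven from the number: 10 − 7 = 3.
So a major tenth is an octave plus a major third. The quality is unchanged.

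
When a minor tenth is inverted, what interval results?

major 6th

First reduce the compound minor tenth to its simple form, a minor third.
Inverted interval numbers add to nine, so a third pairs with a sixth (3 + 6 = 9).
Quality inverts too: minor becomes major. That makes the inversion a major sixth.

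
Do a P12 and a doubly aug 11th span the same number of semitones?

Yes

Both span 19 semitones: a perfect twelfth and a doubly augmented eleventh are the same chromatic distance.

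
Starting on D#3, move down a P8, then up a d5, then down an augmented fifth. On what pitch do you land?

Db2

Down a perfect octave from D#3: D#2 (12 semitones down).
D#2 up a diminished fifth → A2 (6 semitones).
A2 down an augmented fifth → Db2 (8 semitones).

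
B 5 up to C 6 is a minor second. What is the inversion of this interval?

Inverted interval numbers add to nine, so a second pairs with a seventh (2 + 7 = 9).
The quality also flips — minor becomes major — giving a major seventh.

M7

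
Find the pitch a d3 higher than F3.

Counting three letter names up from F lands on A.
Moving 2 semitones up from F3 (the size of a diminished third) reaches Abb3.

Abb3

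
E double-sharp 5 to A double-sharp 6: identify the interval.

E to A spans four letter names (E-F-G-A), plus an octave, so the interval is some kind of eleventh.
E##5 to A##6 is 17 semitones, matching the perfect eleventh exactly, so the quality is perfect.
(Equivalently, a compound perfect fourth: a perfect fourth plus an octave.)

P11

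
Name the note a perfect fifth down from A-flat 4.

D-flat 4

Five letter names down from A: D.
A perfect fifth spans 7 semitones, so from Ab4 the target pitch is Db4.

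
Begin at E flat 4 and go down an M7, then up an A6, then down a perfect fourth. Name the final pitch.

Eb4 down a major seventh → Fb3 (11 semitones).
Fb3 up an augmented sixth → D4 (10 semitones).
D4 down a perfect fourth → A3 (5 semitones).

A 3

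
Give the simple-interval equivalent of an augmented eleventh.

Take out an octave (7 from the number): 11 − 7 = 4.
That makes an augmented eleventh a compound augmented fourth — an octave plus an augmented fourth.

augmented fourth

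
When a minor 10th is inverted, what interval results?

First reduce the compound minor tenth to its simple form, a minor third.
Inverted interval numbers add to nine, so a third pairs with a sixth (3 + 6 = 9).
The quality also flips — minor becomes major — giving a major sixth.

major 6th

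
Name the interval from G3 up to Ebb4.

G to E spans six letter names (G-A-B-C-D-E), so the interval is some kind of sixth.
The major sixth is 9 semitones; here we have 7, two semitones narrower: diminished.

diminished 6th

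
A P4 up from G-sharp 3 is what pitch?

Four letter names up from G: C.
Moving 5 semitones up from G#3 (the size of a perfect fourth) reaches C#4.

C-sharp 4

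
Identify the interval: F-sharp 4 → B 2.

P12

Descending from F#4 to B2 is the same interval as ascending B2 to F#4.
B to F spans five letter names (B-C-D-E-F), plus an octave, so the interval is some kind of twelfth.
The perfect twelfth spans 19 semitones, and B2 to F#4 is exactly 19 semitones — so this is a perfect twelfth.
(Equivalently, a compound perfect fifth: a perfect fifth plus an octave.)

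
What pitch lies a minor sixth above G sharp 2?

E 3

Counting six letter names up from G lands on E.
A minor sixth is 8 semitones; 8 semitones up from G#2 gives E3.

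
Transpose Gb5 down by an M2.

Fb5

Counting two letter names down from G lands on F.
A major second spans 2 semitones, so from Gb5 the target pitch is Fb5.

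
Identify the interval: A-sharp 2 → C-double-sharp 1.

Descending from A#2 to C##1 is the same interval as ascending C##1 to A#2.
C to A spans six letter names (C-D-E-F-G-A), plus an octave — that makes it a thirteenth of some quality.
C##1 to A#2 is 20 semitones, a half step short of the major thirteenth (21), so this is minor.
(Equivalently, a compound minor sixth: a minor sixth plus an octave.)

minor 13th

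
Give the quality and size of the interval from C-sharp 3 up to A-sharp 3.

major sixth

C to A spans six letter names (C-D-E-F-G-A), so the interval is some kind of sixth.
The major sixth spans 9 semitones, and C#3 to A#3 is exactly 9 semitones — so this is a major sixth.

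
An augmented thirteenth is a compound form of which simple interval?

augmented sixth

Subtracting seven from the interval number removes an octave: 13 − 7 = 6.
Quality carries through unchanged, so the simple form is an augmented sixth.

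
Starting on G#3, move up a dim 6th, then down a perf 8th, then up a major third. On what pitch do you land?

A diminished sixth up from G#3 is Eb4.
Eb4 down a perfect octave → Eb3 (12 semitones).
A major third up from Eb3 is G3.

G3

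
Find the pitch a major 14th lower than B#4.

C#3

The fourteenth's letter: B down seven letter names plus an octave → C.
A major fourteenth spans 23 semitones, so from B#4 the target pitch is C#3.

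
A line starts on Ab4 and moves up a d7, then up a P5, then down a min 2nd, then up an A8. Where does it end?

Up a diminished seventh from Ab4: Gbb5 (9 semitones up).
Up a perfect fifth from Gbb5: Dbb6 (7 semitones up).
A minor second down from Dbb6 is Cb6.
An augmented octave up from Cb6 is C7.

C7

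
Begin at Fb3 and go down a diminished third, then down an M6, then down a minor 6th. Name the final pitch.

A1

Fb3 down a diminished third → D3 (2 semitones).
D3 down a major sixth → F2 (9 semitones).
A minor sixth down from F2 is A1.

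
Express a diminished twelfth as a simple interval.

diminished 5th

Subtracting seven from the interval number removes an octave: 12 − 7 = 5.
So a diminished twelfth is an octave plus a diminished fifth. The quality is unchanged.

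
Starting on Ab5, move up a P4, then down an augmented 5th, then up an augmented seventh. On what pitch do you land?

Ab5 up a perfect fourth → Db6 (5 semitones).
Down an augmented fifth from Db6: Gbb5 (8 semitones down).
Up an augmented seventh from Gbb5: F6 (12 semitones up).

F6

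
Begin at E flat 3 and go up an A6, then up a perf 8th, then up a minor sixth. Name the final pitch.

An augmented sixth up from Eb3 is C#4.
C#4 up a perfect octave → C#5 (12 semitones).
A minor sixth up from C#5 is A5.

A 5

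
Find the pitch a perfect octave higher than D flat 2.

The letter stays D (same as the start), shifted an octave up.
A perfect octave is 12 semitones; 12 semitones up from Db2 gives Db3.

D flat 3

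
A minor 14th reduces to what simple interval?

Subtracting seven from the interval number removes an octave: 14 − 7 = 7.
So a minor fourteenth is an octave plus a minor seventh. The quality is unchanged.

minor seventh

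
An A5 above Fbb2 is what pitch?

Five letter names up from F: C.
An augmented fifth is 8 semitones; 8 semitones up from Fbb2 gives Cb3.

Cb3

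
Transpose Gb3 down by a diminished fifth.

Five letter names down from G: C.
A diminished fifth spans 6 semitones, so from Gb3 the target pitch is C3.

C3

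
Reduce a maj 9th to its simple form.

M2

Take out an octave (7 from the number): 9 − 7 = 2.
That makes a major ninth a compound major second — an octave plus a major second.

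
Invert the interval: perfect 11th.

perfect 5th

First reduce the compound perfect eleventh to its simple form, a perfect fourth.
The rule of nine gives the new number: 9 − 4 = 5, so a fourth becomes a fifth.
The quality also flips — perfect stays perfect — giving a perfect fifth.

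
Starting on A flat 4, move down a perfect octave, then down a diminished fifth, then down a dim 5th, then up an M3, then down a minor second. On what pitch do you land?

A double-sharp 2

Down a perfect octave from Ab4: Ab3 (12 semitones down).
Ab3 down a diminished fifth → D3 (6 semitones).
Down a diminished fifth from D3: G#2 (6 semitones down).
G#2 up a major third → B#2 (4 semitones).
A minor second down from B#2 is A##2.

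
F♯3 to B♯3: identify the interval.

augmented fourth

F to B spans four letter names (F-G-A-B) — that makes it a fourth of some quality.
F#3 to B#3 spans 6 semitones — one semitone wider than the perfect fourth (5) — giving an augmented fourth.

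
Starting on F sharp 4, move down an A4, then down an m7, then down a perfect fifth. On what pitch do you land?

An augmented fourth down from F#4 is C4.
C4 down a minor seventh → D3 (10 semitones).
A perfect fifth down from D3 is G2.

G 2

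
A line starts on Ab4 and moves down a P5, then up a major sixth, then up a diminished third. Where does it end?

Dbb5

A perfect fifth down from Ab4 is Db4.
Db4 up a major sixth → Bb4 (9 semitones).
A diminished third up from Bb4 is Dbb5.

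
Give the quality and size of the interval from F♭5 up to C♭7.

F to C spans five letter names (F-G-A-B-C), plus an octave, so the interval is some kind of twelfth.
The perfect twelfth spans 19 semitones, and Fb5 to Cb7 is exactly 19 semitones — so this is a perfect twelfth.
(Equivalently, a compound perfect fifth: a perfect fifth plus an octave.)

perfect 12th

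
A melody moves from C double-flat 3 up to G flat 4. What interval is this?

C to G spans five letter names (C-D-E-F-G), plus an octave, so the interval is some kind of twelfth.
Cbb3 to Gb4 spans 20 semitones — one semitone wider than the perfect twelfth (19) — giving an augmented twelfth.
(Equivalently, a compound augmented fifth: an augmented fifth plus an octave.)

augmented twelfth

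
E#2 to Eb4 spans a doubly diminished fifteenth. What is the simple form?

Each octave removed subtracts seven from the number: 15 − 7 = 8.
So a doubly diminished fifteenth is an octave plus a doubly diminished octave. The quality is unchanged.

doubly diminished 8th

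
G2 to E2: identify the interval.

Descending from G2 to E2 is the same interval as ascending E2 to G2.
E to G spans three letter names (E-F-G), so the interval is some kind of third.
A major third would be 4 semitones, but E2 to G2 is 3 — one semitone narrower, making it a minor third.

minor third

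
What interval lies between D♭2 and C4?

major fourteenth

D to C spans seven letter names (D-E-F-G-A-B-C), plus an octave: a fourteenth.
Db2 to C4 is 23 semitones, matching the major fourteenth exactly, so the quality is major.
(Equivalently, a compound major seventh: a major seventh plus an octave.)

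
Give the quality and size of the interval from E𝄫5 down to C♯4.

Descending from Ebb5 to C#4 is the same interval as ascending C#4 to Ebb5.
C to E spans three letter names (C-D-E), plus an octave — that makes it a tenth of some quality.
The major tenth is 16 semitones; here we have 13, three semitones narrower: doubly diminished.
(Equivalently, a compound doubly diminished third: a doubly diminished third plus an octave.)

doubly diminished tenth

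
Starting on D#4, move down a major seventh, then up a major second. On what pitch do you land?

F#3

A major seventh down from D#4 is E3.
A major second up from E3 is F#3.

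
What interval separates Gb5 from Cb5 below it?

Descending from Gb5 to Cb5 is the same interval as ascending Cb5 to Gb5.
C to G spans five letter names (C-D-E-F-G), so the interval is some kind of fifth.
The perfect fifth spans 7 semitones, and Cb5 to Gb5 is exactly 7 semitones — so this is a perfect fifth.

P5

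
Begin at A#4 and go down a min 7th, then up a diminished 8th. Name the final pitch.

Down a minor seventh from A#4: B#3 (10 semitones down).
A diminished octave up from B#3 is B4.

B4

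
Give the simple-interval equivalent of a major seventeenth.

major 3rd

Each octave removed subtracts seven from the number: 17 − 14 = 3.
Quality carries through unchanged, so the simple form is a major third.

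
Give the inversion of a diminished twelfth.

augmented 4th

First reduce the compound diminished twelfth to its simple form, a diminished fifth.
Inverted interval numbers add to nine, so a fifth pairs with a fourth (5 + 4 = 9).
Quality inverts too: diminished becomes augmented. That makes the inversion an augmented fourth.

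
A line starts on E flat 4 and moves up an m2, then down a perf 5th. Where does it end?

B double-flat 3

A minor second up from Eb4 is Fb4.
Fb4 down a perfect fifth → Bbb3 (7 semitones).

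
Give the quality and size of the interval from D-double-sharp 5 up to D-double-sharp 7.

perfect 15th

D to D is the same letter name, plus 2 octaves — that makes it a fifteenth of some quality.
Counting semitones, D##5→D##7 is 24, which is the perfect fifteenth.
(Equivalently, a compound perfect octave: a perfect octave plus an octave.)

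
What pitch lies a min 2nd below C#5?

B#4

Two letter names down from C: B.
Moving 1 semitone down from C#5 (the size of a minor second) reaches B#4.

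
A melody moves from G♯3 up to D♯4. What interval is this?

perfect fifth

G to D spans five letter names (G-A-B-C-D): a fifth.
G#3 to D#4 is 7 semitones, matching the perfect fifth exactly, so the quality is perfect.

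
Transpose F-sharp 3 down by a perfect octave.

For an octave the letter name doesn't change: still F, an octave down.
Moving 12 semitones down from F#3 (the size of a perfect octave) reaches F#2.

F-sharp 2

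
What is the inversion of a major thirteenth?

First reduce the compound major thirteenth to its simple form, a major sixth.
Interval numbers invert to sum to nine: 6 + 3 = 9, so a sixth inverts to a third.
And major becomes minor under inversion, so we get a minor third.

minor 3rd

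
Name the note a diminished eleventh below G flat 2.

D 1

Counting four letter names plus an octave down from G lands on D.
A diminished eleventh is 16 semitones; 16 semitones down from Gb2 gives D1.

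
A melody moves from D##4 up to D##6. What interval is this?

D to D is the same letter name, plus 2 octaves — that makes it a fifteenth of some quality.
D##4 to D##6 is 24 semitones, matching the perfect fifteenth exactly, so the quality is perfect.
(Equivalently, a compound perfect octave: a perfect octave plus an octave.)

perfect fifteenth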